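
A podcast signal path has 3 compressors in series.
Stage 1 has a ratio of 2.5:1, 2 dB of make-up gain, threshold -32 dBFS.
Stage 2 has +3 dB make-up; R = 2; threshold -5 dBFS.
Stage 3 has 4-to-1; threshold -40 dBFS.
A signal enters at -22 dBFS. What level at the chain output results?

-35.75 dBFS

Stage 1: -22 dBFS is 10 dB over -32 dBFS; at 2.5:1 that becomes 4 dB over, giving -28 dBFS; +2 dB make-up → -26 dBFS.
Stage 2: -26 dBFS ≤ -5 dBFS, so stage 2 doesn't engage; make-up brings it to -23 dBFS.
Stage 3: overshoot 17 dB → 17/4 = 4.25 dB → -35.75 dBFS.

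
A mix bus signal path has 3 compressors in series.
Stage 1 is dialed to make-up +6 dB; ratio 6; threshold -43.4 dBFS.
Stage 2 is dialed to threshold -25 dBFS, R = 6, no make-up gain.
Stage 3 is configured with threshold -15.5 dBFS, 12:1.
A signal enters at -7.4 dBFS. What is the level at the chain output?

-31.4 dBFS

Stage 1: 36 dB above -43.4 dBFS, reduced 6:1 to 6 dB above → -37.4 dBFS; +6 dB make-up → -31.4 dBFS.
Stage 2: below threshold (-31.4 ≤ -25); passes unchanged; output -31.4 dBFS.
Stage 3: -31.4 dBFS ≤ -15.5 dBFS, so stage 3 doesn't engage; output -31.4 dBFS.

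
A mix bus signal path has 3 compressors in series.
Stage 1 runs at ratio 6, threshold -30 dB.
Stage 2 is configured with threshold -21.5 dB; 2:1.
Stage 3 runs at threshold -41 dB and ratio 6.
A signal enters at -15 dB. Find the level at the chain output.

-38.75 dB

Stage 1: overshoot 15 dB → 15/6 = 2.5 dB → -27.5 dB.
Stage 2: -27.5 dB is at or below the -21.5 dB threshold — no compression; output -27.5 dB.
Stage 3: -27.5 dB is 13.5 dB over -41 dB; at 6:1 that becomes 2.25 dB over, giving -38.75 dB.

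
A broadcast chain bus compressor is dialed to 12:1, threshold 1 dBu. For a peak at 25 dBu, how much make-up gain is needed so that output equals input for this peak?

22 dB

Overshoot 24 dB → 24/12 = 2 dB after compression, so the compressed level is 1 + 2 = 3 dBu.
Make-up = target − compressed = 25 − 3 = 22 dB.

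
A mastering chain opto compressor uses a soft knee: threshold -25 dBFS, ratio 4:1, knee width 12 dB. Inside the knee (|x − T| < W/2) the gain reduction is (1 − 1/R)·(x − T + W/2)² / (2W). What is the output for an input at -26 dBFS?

x − T + W/2 = -26 − (-25) + 6 = 5.
GR = (1 − 1/4) × 5² / 24 = 0.75 × 25 / 24 = 0.78125 dB.
Output = -26 − 0.78125 = -26.78125 dBFS.

-26.78125 dBFS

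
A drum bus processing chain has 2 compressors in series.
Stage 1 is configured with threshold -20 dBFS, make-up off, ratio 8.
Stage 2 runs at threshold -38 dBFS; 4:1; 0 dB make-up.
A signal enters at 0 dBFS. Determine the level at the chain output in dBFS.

-32.875 dBFS

Stage 1: overshoot 20 dB → 20/8 = 2.5 dB → -17.5 dBFS.
Stage 2: 20.5 dB above -38 dBFS, reduced 4:1 to 5.125 dB above → -32.875 dBFS.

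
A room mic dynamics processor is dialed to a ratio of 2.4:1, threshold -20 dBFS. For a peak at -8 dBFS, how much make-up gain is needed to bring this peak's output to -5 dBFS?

The peak compresses to -20 + 12/2.4 = -15 dBFS.
To reach -5 dBFS requires -5 − (-15) = 10 dB of make-up.

10 dB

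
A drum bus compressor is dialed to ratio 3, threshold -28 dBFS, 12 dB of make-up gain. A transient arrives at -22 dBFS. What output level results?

Overshoot: -22 − (-28) = 6 dB.
The 6 dB excess becomes 2 dB after 3:1 reduction.
So the level is -28 + 2 = -26 dBFS; make-up adds 12 dB, giving -14 dBFS.

-14 dBFS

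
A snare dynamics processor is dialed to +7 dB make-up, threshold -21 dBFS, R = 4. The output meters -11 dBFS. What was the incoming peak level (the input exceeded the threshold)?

Before make-up, the level was -11 − 7 = -18 dBFS.
Post-compression overshoot = -18 − (-21) = 3 dB.
Input overshoot = R × output overshoot = 12 dB → input = -21 + 12 = -9 dBFS.

-9 dBFS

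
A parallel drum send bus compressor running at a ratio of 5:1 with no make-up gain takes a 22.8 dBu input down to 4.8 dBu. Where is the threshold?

0.3 dBu

Input is 22.5 dB above T (since output overshoot × R = input overshoot: (4.8 − T)·5 = 22.8 − T gives T = 0.3 dBu).
Check: 0.3 + (22.8 − 0.3)/5 = 0.3 + 4.5 = 4.8 dBu. ✓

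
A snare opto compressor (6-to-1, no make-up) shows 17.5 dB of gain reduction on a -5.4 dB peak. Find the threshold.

-26.4 dB

Let T be the threshold. Output overshoot = (input overshoot)/R, so -22.9 − T = (-5.4 − T)/6.
6·(-22.9 − T) = -5.4 − T → 5·T = -137.4 − (-5.4) = -132.
T = -132/5 = -26.4 dB.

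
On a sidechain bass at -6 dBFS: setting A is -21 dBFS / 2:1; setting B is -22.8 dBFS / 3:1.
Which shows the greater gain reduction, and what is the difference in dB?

B, by 3.7 dB

A: overshoot 15 dB → output overshoot 7.5 dB → GR 7.5 dB.
B: overshoot 16.8 dB → output overshoot 5.6 dB → GR 11.2 dB.
B reduces 3.7 dB more.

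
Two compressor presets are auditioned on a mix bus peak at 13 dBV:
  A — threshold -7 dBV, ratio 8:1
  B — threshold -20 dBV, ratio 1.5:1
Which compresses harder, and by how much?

A, by 6.5 dB

A: overshoot 20 dB → output overshoot 2.5 dB → GR 17.5 dB.
B: overshoot 33 dB → output overshoot 22 dB → GR 11 dB.
A applies 6.5 dB more gain reduction.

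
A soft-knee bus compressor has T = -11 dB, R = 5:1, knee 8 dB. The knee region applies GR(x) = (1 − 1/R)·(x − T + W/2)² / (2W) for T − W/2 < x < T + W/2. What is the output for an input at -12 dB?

-12.45 dB

x − T + W/2 = -12 − (-11) + 4 = 3.
GR = (1 − 1/5) × 3² / 16 = 0.8 × 9 / 16 = 0.45 dB.
Output = -12 − 0.45 = -12.45 dB.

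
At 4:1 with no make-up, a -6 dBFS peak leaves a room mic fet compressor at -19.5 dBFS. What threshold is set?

Let T be the threshold. Output overshoot = (input overshoot)/R, so -19.5 − T = (-6 − T)/4.
4·(-19.5 − T) = -6 − T → 3·T = -78 − (-6) = -72.
T = -72/3 = -24 dBFS.

-24 dBFS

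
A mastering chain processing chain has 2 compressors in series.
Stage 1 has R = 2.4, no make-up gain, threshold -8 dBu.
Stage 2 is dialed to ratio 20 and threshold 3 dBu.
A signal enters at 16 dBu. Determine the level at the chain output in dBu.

Stage 1: 16 dBu is 24 dB over -8 dBu; at 2.4:1 that becomes 10 dB over, giving 2 dBu.
Stage 2: below threshold (2 ≤ 3); passes unchanged; output 2 dBu.

2 dBu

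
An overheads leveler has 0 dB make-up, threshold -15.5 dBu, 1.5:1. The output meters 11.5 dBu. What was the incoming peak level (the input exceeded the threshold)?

The compressed level sits 11.5 − (-15.5) = 27 dB over threshold.
Before 1.5:1 compression the overshoot was 27 × 1.5 = 40.5 dB, so input = -15.5 + 40.5 = 25 dBu.

25 dBu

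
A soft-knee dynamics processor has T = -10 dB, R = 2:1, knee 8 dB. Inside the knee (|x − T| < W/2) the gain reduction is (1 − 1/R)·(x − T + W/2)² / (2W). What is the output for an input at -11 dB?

x − T + W/2 = -11 − (-10) + 4 = 3.
GR = (1 − 1/2) × 3² / 16 = 0.5 × 9 / 16 = 0.28125 dB.
Output = -11 − 0.28125 = -11.28125 dB.

-11.28125 dB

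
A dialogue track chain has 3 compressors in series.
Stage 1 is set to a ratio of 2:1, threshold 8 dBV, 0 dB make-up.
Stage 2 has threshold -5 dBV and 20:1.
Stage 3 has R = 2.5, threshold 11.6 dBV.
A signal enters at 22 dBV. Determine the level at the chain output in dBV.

Stage 1: 14 dB above 8 dBV, reduced 2:1 to 7 dB above → 15 dBV.
Stage 2: overshoot 20 dB → 20/20 = 1 dB → -4 dBV.
Stage 3: -4 dBV ≤ 11.6 dBV, so stage 3 doesn't engage; output -4 dBV.

-4 dBV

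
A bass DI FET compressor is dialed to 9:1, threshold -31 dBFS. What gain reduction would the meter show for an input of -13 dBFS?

Overshoot = -13 − (-31) = 18 dB.
A 9:1 ratio leaves 2 dB of that excess.
Gain reduction = 18 − 2 = 16 dB.

16 dB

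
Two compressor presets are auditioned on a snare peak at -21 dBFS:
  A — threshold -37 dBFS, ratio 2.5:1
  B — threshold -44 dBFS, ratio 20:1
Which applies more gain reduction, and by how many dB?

A: overshoot 16 dB → output overshoot 6.4 dB → GR 9.6 dB.
B: overshoot 23 dB → output overshoot 1.15 dB → GR 21.85 dB.
B reduces 12.25 dB more.

B, by 12.25 dB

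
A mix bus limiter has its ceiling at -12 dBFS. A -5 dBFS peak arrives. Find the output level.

The limiter clamps the peak to its -12 dBFS ceiling.

-12 dBFS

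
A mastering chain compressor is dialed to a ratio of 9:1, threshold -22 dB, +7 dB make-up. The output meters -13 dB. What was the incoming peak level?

Stripping the +7 dB make-up gives -20 dB at the gain stage.
Post-compression overshoot = -20 − (-22) = 2 dB.
Undo the ratio: input overshoot = 2 × 9 = 18 dB, giving input = -4 dB.

-4 dB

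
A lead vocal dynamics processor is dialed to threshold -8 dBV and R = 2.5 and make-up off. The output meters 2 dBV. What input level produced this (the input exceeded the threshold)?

17 dBV

That's 10 dB above the -8 dBV threshold.
Input overshoot = R × output overshoot = 25 dB → input = -8 + 25 = 17 dBV.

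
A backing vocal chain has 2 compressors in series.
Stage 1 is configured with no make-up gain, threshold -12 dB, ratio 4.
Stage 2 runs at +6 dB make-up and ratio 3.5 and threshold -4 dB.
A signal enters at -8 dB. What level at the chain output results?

-5 dB

Stage 1: 4 dB above -12 dB, reduced 4:1 to 1 dB above → -11 dB.
Stage 2: below threshold (-11 ≤ -4); passes unchanged; make-up brings it to -5 dB.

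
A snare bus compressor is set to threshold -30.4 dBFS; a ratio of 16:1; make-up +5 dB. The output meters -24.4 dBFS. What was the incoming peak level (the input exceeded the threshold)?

Remove make-up: -24.4 − 5 = -29.4 dBFS.
That's 1 dB above the -30.4 dBFS threshold.
Input overshoot = R × output overshoot = 16 dB → input = -30.4 + 16 = -14.4 dBFS.

-14.4 dBFS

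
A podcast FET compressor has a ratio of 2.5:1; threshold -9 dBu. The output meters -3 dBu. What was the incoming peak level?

Post-compression overshoot = -3 − (-9) = 6 dB.
Input overshoot = R × output overshoot = 15 dB → input = -9 + 15 = 6 dBu.

6 dBu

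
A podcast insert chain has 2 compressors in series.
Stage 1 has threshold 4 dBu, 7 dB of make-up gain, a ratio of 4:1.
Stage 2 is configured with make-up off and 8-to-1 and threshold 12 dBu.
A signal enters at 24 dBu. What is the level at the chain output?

12.5 dBu

Stage 1: 24 dBu is 20 dB over 4 dBu; at 4:1 that becomes 5 dB over, giving 9 dBu; +7 dB make-up → 16 dBu.
Stage 2: overshoot 4 dB → 4/8 = 0.5 dB → 12.5 dBu.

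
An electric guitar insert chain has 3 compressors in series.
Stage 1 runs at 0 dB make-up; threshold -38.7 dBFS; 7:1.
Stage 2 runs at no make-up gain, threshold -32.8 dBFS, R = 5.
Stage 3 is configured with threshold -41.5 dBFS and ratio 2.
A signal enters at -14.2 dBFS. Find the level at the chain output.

Stage 1: overshoot 24.5 dB → 24.5/7 = 3.5 dB → -35.2 dBFS.
Stage 2: below threshold (-35.2 ≤ -32.8); passes unchanged; output -35.2 dBFS.
Stage 3: 6.3 dB above -41.5 dBFS, reduced 2:1 to 3.15 dB above → -38.35 dBFS.

-38.35 dBFS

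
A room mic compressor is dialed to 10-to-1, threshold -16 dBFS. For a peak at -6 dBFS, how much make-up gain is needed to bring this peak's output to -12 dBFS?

3 dB

Without make-up, output = threshold + overshoot/10 = -16 + 1 = -15 dBFS.
Gap to target: 3 dB.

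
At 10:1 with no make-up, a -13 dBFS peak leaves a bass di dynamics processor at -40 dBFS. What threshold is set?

Gain reduction = -13 − (-40) = 27 dB; output overshoot = GR / (R − 1) = 27 / 9 = 3 dB.
Threshold = output − output overshoot = -40 − 3 = -43 dBFS.

-43 dBFS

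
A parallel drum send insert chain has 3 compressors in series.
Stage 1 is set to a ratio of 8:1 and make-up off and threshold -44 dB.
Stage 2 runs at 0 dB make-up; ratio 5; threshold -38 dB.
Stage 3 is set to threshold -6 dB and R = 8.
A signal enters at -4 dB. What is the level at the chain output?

-39 dB

Stage 1: -4 dB is 40 dB over -44 dB; at 8:1 that becomes 5 dB over, giving -39 dB.
Stage 2: -39 dB ≤ -38 dB, so stage 2 doesn't engage; output -39 dB.
Stage 3: -39 dB ≤ -6 dB, so stage 3 doesn't engage; output -39 dB.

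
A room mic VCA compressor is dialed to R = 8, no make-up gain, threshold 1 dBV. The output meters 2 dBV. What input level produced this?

9 dBV

The compressed level sits 2 − 1 = 1 dB over threshold.
Before 8:1 compression the overshoot was 1 × 8 = 8 dB, so input = 1 + 8 = 9 dBV.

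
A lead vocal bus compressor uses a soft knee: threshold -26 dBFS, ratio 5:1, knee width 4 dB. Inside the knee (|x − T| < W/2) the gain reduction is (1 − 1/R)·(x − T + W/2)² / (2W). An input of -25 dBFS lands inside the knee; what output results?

-25.9 dBFS

x − T + W/2 = -25 − (-26) + 2 = 3.
GR = (1 − 1/5) × 3² / 8 = 0.8 × 9 / 8 = 0.9 dB.
Output = -25 − 0.9 = -25.9 dBFS.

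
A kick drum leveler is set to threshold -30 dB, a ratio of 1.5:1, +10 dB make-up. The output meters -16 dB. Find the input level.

-24 dB

Before make-up, the level was -16 − 10 = -26 dB.
The compressed level sits -26 − (-30) = 4 dB over threshold.
Undo the ratio: input overshoot = 4 × 1.5 = 6 dB, giving input = -24 dB.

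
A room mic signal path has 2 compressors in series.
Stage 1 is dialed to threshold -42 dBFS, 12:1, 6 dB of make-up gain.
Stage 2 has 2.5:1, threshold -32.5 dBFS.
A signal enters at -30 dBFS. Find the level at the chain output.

-35 dBFS

Stage 1: overshoot 12 dB → 12/12 = 1 dB → -41 dBFS; +6 dB make-up → -35 dBFS.
Stage 2: -35 dBFS is at or below the -32.5 dBFS threshold — no compression; output -35 dBFS.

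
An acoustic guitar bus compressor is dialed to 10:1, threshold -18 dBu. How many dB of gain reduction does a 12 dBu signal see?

The signal is 30 dB above threshold.
A 10:1 ratio leaves 3 dB of that excess.
Gain reduction = 30 − 3 = 27 dB.

27 dB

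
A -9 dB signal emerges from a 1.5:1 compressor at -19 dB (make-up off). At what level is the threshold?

Input is 30 dB above T (since output overshoot × R = input overshoot: (-19 − T)·1.5 = -9 − T gives T = -39 dB).
Check: -39 + (-9 − (-39))/1.5 = -39 + 20 = -19 dB. ✓

-39 dB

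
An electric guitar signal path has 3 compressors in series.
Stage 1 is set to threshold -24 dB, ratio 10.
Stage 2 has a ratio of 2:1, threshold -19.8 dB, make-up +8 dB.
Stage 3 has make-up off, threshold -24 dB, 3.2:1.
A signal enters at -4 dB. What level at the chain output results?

-20.875 dB

Stage 1: 20 dB above -24 dB, reduced 10:1 to 2 dB above → -22 dB.
Stage 2: -22 dB ≤ -19.8 dB, so stage 2 doesn't engage; make-up brings it to -14 dB.
Stage 3: 10 dB above -24 dB, reduced 3.2:1 to 3.125 dB above → -20.875 dB.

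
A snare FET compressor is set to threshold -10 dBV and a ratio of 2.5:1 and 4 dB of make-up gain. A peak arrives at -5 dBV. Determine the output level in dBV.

-5 dBV sits 5 dB over threshold.
At 2.5:1 the overshoot is divided by 2.5, leaving 2 dB above threshold.
That puts the output at -8 dBV; make-up adds 4 dB, giving -4 dBV.

-4 dBV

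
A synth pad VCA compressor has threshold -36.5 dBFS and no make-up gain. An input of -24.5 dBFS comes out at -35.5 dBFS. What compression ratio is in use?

Input overshoot = -24.5 − (-36.5) = 12 dB; output overshoot = -35.5 − (-36.5) = 1 dB.
Ratio = 12 / 1 = 12.

12:1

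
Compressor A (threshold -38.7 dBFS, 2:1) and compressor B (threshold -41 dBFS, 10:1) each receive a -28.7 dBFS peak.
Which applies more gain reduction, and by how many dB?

B, by 6.07 dB

A: 10 dB over, compressed to 5 dB over, so 5 dB of GR.
B: 12.3 dB over, compressed to 1.23 dB over, so 11.07 dB of GR.
B reduces 6.07 dB more.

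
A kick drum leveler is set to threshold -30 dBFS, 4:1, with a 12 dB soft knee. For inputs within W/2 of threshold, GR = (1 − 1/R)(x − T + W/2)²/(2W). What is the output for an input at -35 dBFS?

x − T + W/2 = -35 − (-30) + 6 = 1.
GR = (1 − 1/4) × 1² / 24 = 0.75 × 1 / 24 = 0.03125 dB.
Output = -35 − 0.03125 = -35.03125 dBFS.

-35.03125 dBFS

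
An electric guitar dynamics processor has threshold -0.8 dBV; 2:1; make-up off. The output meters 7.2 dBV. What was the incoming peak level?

Post-compression overshoot = 7.2 − (-0.8) = 8 dB.
Input overshoot = R × output overshoot = 16 dB → input = -0.8 + 16 = 15.2 dBV.

15.2 dBV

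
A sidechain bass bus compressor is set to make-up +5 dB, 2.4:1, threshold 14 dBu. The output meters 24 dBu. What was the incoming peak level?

26 dBu

Stripping the +5 dB make-up gives 19 dBu at the gain stage.
Post-compression overshoot = 19 − 14 = 5 dB.
Undo the ratio: input overshoot = 5 × 2.4 = 12 dB, giving input = 26 dBu.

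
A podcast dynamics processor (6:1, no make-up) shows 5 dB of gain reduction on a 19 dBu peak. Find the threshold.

Input is 6 dB above T (since output overshoot × R = input overshoot: (14 − T)·6 = 19 − T gives T = 13 dBu).
Check: 13 + (19 − 13)/6 = 13 + 1 = 14 dBu. ✓

13 dBu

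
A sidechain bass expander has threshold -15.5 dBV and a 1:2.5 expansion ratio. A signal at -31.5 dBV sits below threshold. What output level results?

-55.5 dBV

Undershoot = (-15.5) − (-31.5) = 16 dB.
At 1:2.5, that expands to 40 dB under threshold.
Output = -15.5 − 40 = -55.5 dBV.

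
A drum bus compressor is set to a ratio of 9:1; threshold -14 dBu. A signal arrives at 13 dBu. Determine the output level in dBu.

Overshoot: 13 − (-14) = 27 dB.
9:1 compression reduces that to 27/9 = 3 dB over.
Output = -14 + 3 = -11 dBu.

-11 dBu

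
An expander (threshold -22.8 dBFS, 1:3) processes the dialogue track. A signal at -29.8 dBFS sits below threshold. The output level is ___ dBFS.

Below threshold, a 1:3 expander applies gain = (3−1)×(T − x) of attenuation.
(3−1) × 7 = 14 dB, so output = -29.8 − 14 = -43.8 dBFS.

-43.8 dBFS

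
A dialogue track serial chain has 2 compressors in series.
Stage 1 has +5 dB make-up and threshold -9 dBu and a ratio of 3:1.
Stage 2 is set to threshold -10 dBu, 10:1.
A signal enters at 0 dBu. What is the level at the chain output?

-9.1 dBu

Stage 1: 9 dB above -9 dBu, reduced 3:1 to 3 dB above → -6 dBu; +5 dB make-up → -1 dBu.
Stage 2: overshoot 9 dB → 9/10 = 0.9 dB → -9.1 dBu.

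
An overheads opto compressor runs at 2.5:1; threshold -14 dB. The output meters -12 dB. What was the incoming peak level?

The compressed level sits -12 − (-14) = 2 dB over threshold.
Before 2.5:1 compression the overshoot was 2 × 2.5 = 5 dB, so input = -14 + 5 = -9 dB.

-9 dB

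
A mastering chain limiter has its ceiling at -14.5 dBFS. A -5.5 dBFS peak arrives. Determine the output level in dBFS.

-14.5 dBFS

A brickwall limiter is an ∞:1 compressor: any input above the ceiling is clamped to -14.5 dBFS.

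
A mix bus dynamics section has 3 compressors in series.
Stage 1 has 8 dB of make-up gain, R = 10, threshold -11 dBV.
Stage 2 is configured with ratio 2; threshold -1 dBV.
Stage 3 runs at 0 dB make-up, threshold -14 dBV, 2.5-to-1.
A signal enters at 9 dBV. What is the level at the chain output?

Stage 1: 20 dB above -11 dBV, reduced 10:1 to 2 dB above → -9 dBV; +8 dB make-up → -1 dBV.
Stage 2: -1 dBV is at or below the -1 dBV threshold — no compression; output -1 dBV.
Stage 3: overshoot 13 dB → 13/2.5 = 5.2 dB → -8.8 dBV.

-8.8 dBV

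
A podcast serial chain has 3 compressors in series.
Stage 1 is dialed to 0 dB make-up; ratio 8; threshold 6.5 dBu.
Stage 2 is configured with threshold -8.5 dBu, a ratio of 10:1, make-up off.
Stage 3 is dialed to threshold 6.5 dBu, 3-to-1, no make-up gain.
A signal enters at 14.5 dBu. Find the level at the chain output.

-6.9 dBu

Stage 1: 8 dB above 6.5 dBu, reduced 8:1 to 1 dB above → 7.5 dBu.
Stage 2: 16 dB above -8.5 dBu, reduced 10:1 to 1.6 dB above → -6.9 dBu.
Stage 3: below threshold (-6.9 ≤ 6.5); passes unchanged; output -6.9 dBu.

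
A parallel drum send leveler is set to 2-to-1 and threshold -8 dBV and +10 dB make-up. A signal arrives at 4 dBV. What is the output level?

4 dBV sits 12 dB over threshold.
The 12 dB excess becomes 6 dB after 2:1 reduction.
Output = -8 + 6 = -2 dBV; make-up adds 10 dB, giving 8 dBV.

8 dBV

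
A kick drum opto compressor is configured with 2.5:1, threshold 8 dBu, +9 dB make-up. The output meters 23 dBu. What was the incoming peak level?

Stripping the +9 dB make-up gives 14 dBu at the gain stage.
That's 6 dB above the 8 dBu threshold.
Before 2.5:1 compression the overshoot was 6 × 2.5 = 15 dB, so input = 8 + 15 = 23 dBu.

23 dBu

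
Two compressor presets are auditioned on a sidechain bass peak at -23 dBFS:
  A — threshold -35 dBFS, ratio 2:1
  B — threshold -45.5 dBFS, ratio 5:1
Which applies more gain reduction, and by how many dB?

A: overshoot 12 dB → output overshoot 6 dB → GR 6 dB.
B: overshoot 22.5 dB → output overshoot 4.5 dB → GR 18 dB.
B reduces 12 dB more.

B, by 12 dB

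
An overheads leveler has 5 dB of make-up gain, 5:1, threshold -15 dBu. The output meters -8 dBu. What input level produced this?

Stripping the +5 dB make-up gives -13 dBu at the gain stage.
The compressed level sits -13 − (-15) = 2 dB over threshold.
Before 5:1 compression the overshoot was 2 × 5 = 10 dB, so input = -15 + 10 = -5 dBu.

-5 dBu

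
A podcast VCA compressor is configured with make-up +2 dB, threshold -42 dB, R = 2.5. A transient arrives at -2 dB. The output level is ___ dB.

-24 dB

The input is 40 dB above the -42 dB threshold.
The 40 dB excess becomes 16 dB after 2.5:1 reduction.
So the level is -42 + 16 = -26 dB; make-up adds 2 dB, giving -24 dB.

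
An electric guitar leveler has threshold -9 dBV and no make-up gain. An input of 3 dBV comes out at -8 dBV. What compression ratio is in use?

12:1

Input overshoot = 3 − (-9) = 12 dB; output overshoot = -8 − (-9) = 1 dB.
Ratio = 12 / 1 = 12.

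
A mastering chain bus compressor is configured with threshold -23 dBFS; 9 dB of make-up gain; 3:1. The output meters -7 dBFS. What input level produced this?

-2 dBFS

Stripping the +9 dB make-up gives -16 dBFS at the gain stage.
The compressed level sits -16 − (-23) = 7 dB over threshold.
Undo the ratio: input overshoot = 7 × 3 = 21 dB, giving input = -2 dBFS.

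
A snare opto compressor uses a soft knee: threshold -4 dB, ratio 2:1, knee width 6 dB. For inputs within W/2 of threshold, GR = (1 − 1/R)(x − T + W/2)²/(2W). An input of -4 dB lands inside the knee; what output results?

x − T + W/2 = -4 − (-4) + 3 = 3.
GR = (1 − 1/2) × 3² / 12 = 0.5 × 9 / 12 = 0.375 dB.
Output = -4 − 0.375 = -4.375 dB.

-4.375 dB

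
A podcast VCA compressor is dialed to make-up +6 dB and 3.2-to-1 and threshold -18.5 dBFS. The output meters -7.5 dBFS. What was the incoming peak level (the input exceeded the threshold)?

Before make-up, the level was -7.5 − 6 = -13.5 dBFS.
That's 5 dB above the -18.5 dBFS threshold.
Before 3.2:1 compression the overshoot was 5 × 3.2 = 16 dB, so input = -18.5 + 16 = -2.5 dBFS.

-2.5 dBFS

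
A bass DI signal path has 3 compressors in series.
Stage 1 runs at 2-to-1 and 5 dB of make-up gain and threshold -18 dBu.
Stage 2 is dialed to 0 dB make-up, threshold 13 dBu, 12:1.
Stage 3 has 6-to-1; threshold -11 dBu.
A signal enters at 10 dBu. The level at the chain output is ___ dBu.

-9 dBu

Stage 1: 28 dB above -18 dBu, reduced 2:1 to 14 dB above → -4 dBu; +5 dB make-up → 1 dBu.
Stage 2: 1 dBu ≤ 13 dBu, so stage 2 doesn't engage; output 1 dBu.
Stage 3: overshoot 12 dB → 12/6 = 2 dB → -9 dBu.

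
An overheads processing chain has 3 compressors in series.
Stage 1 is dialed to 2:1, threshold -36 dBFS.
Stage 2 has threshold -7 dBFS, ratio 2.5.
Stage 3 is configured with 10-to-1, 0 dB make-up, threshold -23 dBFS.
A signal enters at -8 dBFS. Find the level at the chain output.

Stage 1: overshoot 28 dB → 28/2 = 14 dB → -22 dBFS.
Stage 2: -22 dBFS is at or below the -7 dBFS threshold — no compression; output -22 dBFS.
Stage 3: 1 dB above -23 dBFS, reduced 10:1 to 0.1 dB above → -22.9 dBFS.

-22.9 dBFS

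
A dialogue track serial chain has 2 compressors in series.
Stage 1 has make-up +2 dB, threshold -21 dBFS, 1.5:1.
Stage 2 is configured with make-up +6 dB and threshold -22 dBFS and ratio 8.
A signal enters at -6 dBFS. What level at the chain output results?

-14.375 dBFS

Stage 1: overshoot 15 dB → 15/1.5 = 10 dB → -11 dBFS; +2 dB make-up → -9 dBFS.
Stage 2: overshoot 13 dB → 13/8 = 1.625 dB → -20.375 dBFS; +6 dB make-up → -14.375 dBFS.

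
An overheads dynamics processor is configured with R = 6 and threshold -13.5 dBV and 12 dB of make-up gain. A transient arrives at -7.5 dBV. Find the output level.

-0.5 dBV

Overshoot: -7.5 − (-13.5) = 6 dB.
6:1 compression reduces that to 6/6 = 1 dB over.
So the level is -13.5 + 1 = -12.5 dBV; make-up adds 12 dB, giving -0.5 dBV.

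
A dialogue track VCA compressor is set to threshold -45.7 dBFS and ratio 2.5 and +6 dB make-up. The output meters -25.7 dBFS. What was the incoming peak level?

-10.7 dBFS

Stripping the +6 dB make-up gives -31.7 dBFS at the gain stage.
That's 14 dB above the -45.7 dBFS threshold.
Before 2.5:1 compression the overshoot was 14 × 2.5 = 35 dB, so input = -45.7 + 35 = -10.7 dBFS.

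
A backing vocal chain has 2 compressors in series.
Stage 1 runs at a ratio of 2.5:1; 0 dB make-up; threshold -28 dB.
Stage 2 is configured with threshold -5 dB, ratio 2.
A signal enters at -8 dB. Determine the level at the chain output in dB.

-20 dB

Stage 1: -8 dB is 20 dB over -28 dB; at 2.5:1 that becomes 8 dB over, giving -20 dB.
Stage 2: -20 dB ≤ -5 dB, so stage 2 doesn't engage; output -20 dB.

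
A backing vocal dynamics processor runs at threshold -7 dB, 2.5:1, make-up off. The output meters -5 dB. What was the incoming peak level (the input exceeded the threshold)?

-2 dB

That's 2 dB above the -7 dB threshold.
Before 2.5:1 compression the overshoot was 2 × 2.5 = 5 dB, so input = -7 + 5 = -2 dB.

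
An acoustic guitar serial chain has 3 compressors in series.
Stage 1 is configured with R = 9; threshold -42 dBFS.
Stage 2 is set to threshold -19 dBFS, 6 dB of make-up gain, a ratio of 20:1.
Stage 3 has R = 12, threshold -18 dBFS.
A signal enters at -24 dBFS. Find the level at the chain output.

Stage 1: 18 dB above -42 dBFS, reduced 9:1 to 2 dB above → -40 dBFS.
Stage 2: -40 dBFS is at or below the -19 dBFS threshold — no compression; make-up brings it to -34 dBFS.
Stage 3: below threshold (-34 ≤ -18); passes unchanged; output -34 dBFS.

-34 dBFS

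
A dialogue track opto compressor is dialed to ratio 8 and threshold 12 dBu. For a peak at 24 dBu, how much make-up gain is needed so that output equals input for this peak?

The peak compresses to 12 + 12/8 = 13.5 dBu.
To reach 24 dBu requires 24 − 13.5 = 10.5 dB of make-up.

10.5 dB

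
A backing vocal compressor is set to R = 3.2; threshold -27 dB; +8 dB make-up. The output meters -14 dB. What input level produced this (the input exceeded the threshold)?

-11 dB

Before make-up, the level was -14 − 8 = -22 dB.
Post-compression overshoot = -22 − (-27) = 5 dB.
Input overshoot = R × output overshoot = 16 dB → input = -27 + 16 = -11 dB.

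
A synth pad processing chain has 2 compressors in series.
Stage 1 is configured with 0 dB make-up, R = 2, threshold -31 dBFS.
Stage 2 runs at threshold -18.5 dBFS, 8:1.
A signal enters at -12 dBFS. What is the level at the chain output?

Stage 1: -12 dBFS is 19 dB over -31 dBFS; at 2:1 that becomes 9.5 dB over, giving -21.5 dBFS.
Stage 2: -21.5 dBFS is at or below the -18.5 dBFS threshold — no compression; output -21.5 dBFS.

-21.5 dBFS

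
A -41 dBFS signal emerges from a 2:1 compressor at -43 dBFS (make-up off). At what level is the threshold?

-45 dBFS

Let T be the threshold. Output overshoot = (input overshoot)/R, so -43 − T = (-41 − T)/2.
2·(-43 − T) = -41 − T → 1·T = -86 − (-41) = -45.
T = -45/1 = -45 dBFS.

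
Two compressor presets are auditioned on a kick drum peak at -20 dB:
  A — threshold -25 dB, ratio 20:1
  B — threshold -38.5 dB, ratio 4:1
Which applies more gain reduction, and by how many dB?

A: GR = 5 − 5/20 = 4.75 dB.
B: GR = 18.5 − 18.5/4 = 13.875 dB.
B applies 9.125 dB more gain reduction.

B, by 9.125 dB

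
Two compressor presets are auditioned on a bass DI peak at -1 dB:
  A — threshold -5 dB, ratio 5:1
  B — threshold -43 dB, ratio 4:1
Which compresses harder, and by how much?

A: GR = 4 − 4/5 = 3.2 dB.
B: GR = 42 − 42/4 = 31.5 dB.
Difference: 28.3 dB in favour of B.

B, by 28.3 dB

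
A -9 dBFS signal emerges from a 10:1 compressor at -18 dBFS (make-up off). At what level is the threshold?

-19 dBFS

Gain reduction = -9 − (-18) = 9 dB; output overshoot = GR / (R − 1) = 9 / 9 = 1 dB.
Threshold = output − output overshoot = -18 − 1 = -19 dBFS.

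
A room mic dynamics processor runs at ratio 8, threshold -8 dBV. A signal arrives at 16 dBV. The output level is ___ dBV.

16 dBV sits 24 dB over threshold.
At 8:1 the overshoot is divided by 8, leaving 3 dB above threshold.
That puts the output at -5 dBV.

-5 dBV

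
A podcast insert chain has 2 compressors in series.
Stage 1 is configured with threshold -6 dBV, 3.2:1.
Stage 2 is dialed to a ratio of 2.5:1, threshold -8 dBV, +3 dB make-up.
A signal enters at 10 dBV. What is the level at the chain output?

Stage 1: overshoot 16 dB → 16/3.2 = 5 dB → -1 dBV.
Stage 2: overshoot 7 dB → 7/2.5 = 2.8 dB → -5.2 dBV; +3 dB make-up → -2.2 dBV.

-2.2 dBV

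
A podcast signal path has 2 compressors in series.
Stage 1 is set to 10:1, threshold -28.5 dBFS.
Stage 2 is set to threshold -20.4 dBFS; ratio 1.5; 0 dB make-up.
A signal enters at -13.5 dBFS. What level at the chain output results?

-27 dBFS

Stage 1: 15 dB above -28.5 dBFS, reduced 10:1 to 1.5 dB above → -27 dBFS.
Stage 2: below threshold (-27 ≤ -20.4); passes unchanged; output -27 dBFS.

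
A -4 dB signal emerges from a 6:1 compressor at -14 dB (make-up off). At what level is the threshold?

Let T be the threshold. Output overshoot = (input overshoot)/R, so -14 − T = (-4 − T)/6.
6·(-14 − T) = -4 − T → 5·T = -84 − (-4) = -80.
T = -80/5 = -16 dB.

-16 dB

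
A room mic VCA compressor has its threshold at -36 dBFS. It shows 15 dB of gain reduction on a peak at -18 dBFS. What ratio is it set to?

6:1

Input overshoot = -18 − (-36) = 18 dB.
Output overshoot = 18 − 15 = 3 dB.
Ratio = input overshoot / output overshoot = 18 / 3 = 6.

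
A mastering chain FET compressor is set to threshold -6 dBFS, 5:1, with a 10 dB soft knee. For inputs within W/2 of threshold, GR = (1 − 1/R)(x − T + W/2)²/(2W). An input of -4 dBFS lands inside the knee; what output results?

-5.96 dBFS

x − T + W/2 = -4 − (-6) + 5 = 7.
GR = (1 − 1/5) × 7² / 20 = 0.8 × 49 / 20 = 1.96 dB.
Output = -4 − 1.96 = -5.96 dBFS.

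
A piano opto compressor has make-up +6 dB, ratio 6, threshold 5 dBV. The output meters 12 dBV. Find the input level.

11 dBV

Stripping the +6 dB make-up gives 6 dBV at the gain stage.
The compressed level sits 6 − 5 = 1 dB over threshold.
Input overshoot = R × output overshoot = 6 dB → input = 5 + 6 = 11 dBV.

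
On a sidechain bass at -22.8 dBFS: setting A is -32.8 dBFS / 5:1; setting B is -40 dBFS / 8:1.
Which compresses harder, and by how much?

B, by 7.05 dB

A: overshoot 10 dB → output overshoot 2 dB → GR 8 dB.
B: overshoot 17.2 dB → output overshoot 2.15 dB → GR 15.05 dB.
Difference: 7.05 dB in favour of B.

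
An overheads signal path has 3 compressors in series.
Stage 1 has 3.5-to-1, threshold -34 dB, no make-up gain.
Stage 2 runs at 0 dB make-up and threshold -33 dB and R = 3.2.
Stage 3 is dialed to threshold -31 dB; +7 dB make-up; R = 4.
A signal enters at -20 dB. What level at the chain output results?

Stage 1: overshoot 14 dB → 14/3.5 = 4 dB → -30 dB.
Stage 2: 3 dB above -33 dB, reduced 3.2:1 to 0.9375 dB above → -32.0625 dB.
Stage 3: -32.0625 dB ≤ -31 dB, so stage 3 doesn't engage; make-up brings it to -25.0625 dB.

-25.0625 dB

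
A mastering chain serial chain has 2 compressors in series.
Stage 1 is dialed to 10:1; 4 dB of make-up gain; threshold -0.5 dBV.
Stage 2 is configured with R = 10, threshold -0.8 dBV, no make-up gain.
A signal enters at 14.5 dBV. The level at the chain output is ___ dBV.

Stage 1: overshoot 15 dB → 15/10 = 1.5 dB → 1 dBV; +4 dB make-up → 5 dBV.
Stage 2: 5.8 dB above -0.8 dBV, reduced 10:1 to 0.58 dB above → -0.22 dBV.

-0.22 dBV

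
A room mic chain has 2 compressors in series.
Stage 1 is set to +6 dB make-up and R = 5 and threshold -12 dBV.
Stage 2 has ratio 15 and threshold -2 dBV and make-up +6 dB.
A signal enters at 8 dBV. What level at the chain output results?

4 dBV

Stage 1: 20 dB above -12 dBV, reduced 5:1 to 4 dB above → -8 dBV; +6 dB make-up → -2 dBV.
Stage 2: -2 dBV is at or below the -2 dBV threshold — no compression; make-up brings it to 4 dBV.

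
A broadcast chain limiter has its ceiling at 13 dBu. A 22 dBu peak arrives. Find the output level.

13 dBu

A brickwall limiter is an ∞:1 compressor: any input above the ceiling is clamped to 13 dBu.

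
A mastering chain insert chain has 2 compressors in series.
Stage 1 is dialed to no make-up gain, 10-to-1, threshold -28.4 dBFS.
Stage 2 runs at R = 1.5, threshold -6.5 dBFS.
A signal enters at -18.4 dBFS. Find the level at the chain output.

-27.4 dBFS

Stage 1: -18.4 dBFS is 10 dB over -28.4 dBFS; at 10:1 that becomes 1 dB over, giving -27.4 dBFS.
Stage 2: -27.4 dBFS is at or below the -6.5 dBFS threshold — no compression; output -27.4 dBFS.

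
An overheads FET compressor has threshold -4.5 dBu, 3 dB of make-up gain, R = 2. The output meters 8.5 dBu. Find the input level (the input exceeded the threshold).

Before make-up, the level was 8.5 − 3 = 5.5 dBu.
Post-compression overshoot = 5.5 − (-4.5) = 10 dB.
Before 2:1 compression the overshoot was 10 × 2 = 20 dB, so input = -4.5 + 20 = 15.5 dBu.

15.5 dBu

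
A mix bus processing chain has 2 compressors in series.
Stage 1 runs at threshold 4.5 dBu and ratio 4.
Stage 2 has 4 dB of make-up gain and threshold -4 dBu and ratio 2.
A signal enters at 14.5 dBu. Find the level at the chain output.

Stage 1: 14.5 dBu is 10 dB over 4.5 dBu; at 4:1 that becomes 2.5 dB over, giving 7 dBu.
Stage 2: 7 dBu is 11 dB over -4 dBu; at 2:1 that becomes 5.5 dB over, giving 1.5 dBu; +4 dB make-up → 5.5 dBu.

5.5 dBu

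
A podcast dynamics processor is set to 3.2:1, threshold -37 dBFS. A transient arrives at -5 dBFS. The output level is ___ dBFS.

-27 dBFS

-5 dBFS sits 32 dB over threshold.
3.2:1 compression reduces that to 32/3.2 = 10 dB over.
Output = -37 + 10 = -27 dBFS.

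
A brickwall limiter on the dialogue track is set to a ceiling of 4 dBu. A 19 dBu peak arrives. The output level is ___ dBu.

4 dBu

A brickwall limiter is an ∞:1 compressor: any input above the ceiling is clamped to 4 dBu.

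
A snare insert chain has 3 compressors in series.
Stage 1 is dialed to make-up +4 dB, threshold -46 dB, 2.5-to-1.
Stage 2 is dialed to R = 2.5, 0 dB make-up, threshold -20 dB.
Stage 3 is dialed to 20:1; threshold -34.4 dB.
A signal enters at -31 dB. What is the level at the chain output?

Stage 1: -31 dB is 15 dB over -46 dB; at 2.5:1 that becomes 6 dB over, giving -40 dB; +4 dB make-up → -36 dB.
Stage 2: -36 dB is at or below the -20 dB threshold — no compression; output -36 dB.
Stage 3: -36 dB is at or below the -34.4 dB threshold — no compression; output -36 dB.

-36 dB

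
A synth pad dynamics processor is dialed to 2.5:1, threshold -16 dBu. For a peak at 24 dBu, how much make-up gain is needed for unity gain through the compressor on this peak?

24 dB

Without make-up, output = threshold + overshoot/2.5 = -16 + 16 = 0 dBu.
Gap to target: 24 dB.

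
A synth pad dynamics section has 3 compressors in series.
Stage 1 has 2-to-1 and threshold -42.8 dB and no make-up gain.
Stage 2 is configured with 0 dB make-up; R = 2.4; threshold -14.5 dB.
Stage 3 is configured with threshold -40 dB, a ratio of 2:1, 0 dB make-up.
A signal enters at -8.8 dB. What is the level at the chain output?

Stage 1: -8.8 dB is 34 dB over -42.8 dB; at 2:1 that becomes 17 dB over, giving -25.8 dB.
Stage 2: -25.8 dB ≤ -14.5 dB, so stage 2 doesn't engage; output -25.8 dB.
Stage 3: 14.2 dB above -40 dB, reduced 2:1 to 7.1 dB above → -32.9 dB.

-32.9 dB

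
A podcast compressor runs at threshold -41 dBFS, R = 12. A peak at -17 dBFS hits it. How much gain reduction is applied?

-17 dBFS exceeds the threshold by 24 dB.
After 12:1 compression the overshoot becomes 24/12 = 2 dB.
GR = overshoot in − overshoot out = 24 − 2 = 22 dB.

22 dB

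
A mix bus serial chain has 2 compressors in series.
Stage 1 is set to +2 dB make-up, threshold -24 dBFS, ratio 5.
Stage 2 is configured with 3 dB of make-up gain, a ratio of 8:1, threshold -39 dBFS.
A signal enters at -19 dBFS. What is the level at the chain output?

Stage 1: 5 dB above -24 dBFS, reduced 5:1 to 1 dB above → -23 dBFS; +2 dB make-up → -21 dBFS.
Stage 2: -21 dBFS is 18 dB over -39 dBFS; at 8:1 that becomes 2.25 dB over, giving -36.75 dBFS; +3 dB make-up → -33.75 dBFS.

-33.75 dBFS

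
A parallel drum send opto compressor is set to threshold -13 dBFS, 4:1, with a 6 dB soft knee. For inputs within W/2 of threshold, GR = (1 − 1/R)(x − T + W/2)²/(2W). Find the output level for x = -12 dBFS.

x − T + W/2 = -12 − (-13) + 3 = 4.
GR = (1 − 1/4) × 4² / 12 = 0.75 × 16 / 12 = 1 dB.
Output = -12 − 1 = -13 dBFS.

-13 dBFS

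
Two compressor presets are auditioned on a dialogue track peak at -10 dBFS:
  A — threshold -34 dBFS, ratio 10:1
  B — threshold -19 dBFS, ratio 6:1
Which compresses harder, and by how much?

A: overshoot 24 dB → output overshoot 2.4 dB → GR 21.6 dB.
B: overshoot 9 dB → output overshoot 1.5 dB → GR 7.5 dB.
A reduces 14.1 dB more.

A, by 14.1 dB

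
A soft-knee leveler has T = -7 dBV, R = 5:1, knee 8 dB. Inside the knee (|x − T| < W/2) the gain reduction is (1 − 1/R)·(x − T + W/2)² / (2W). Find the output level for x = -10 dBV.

x − T + W/2 = -10 − (-7) + 4 = 1.
GR = (1 − 1/5) × 1² / 16 = 0.8 × 1 / 16 = 0.05 dB.
Output = -10 − 0.05 = -10.05 dBV.

-10.05 dBV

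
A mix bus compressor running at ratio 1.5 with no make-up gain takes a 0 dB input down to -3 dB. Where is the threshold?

-9 dB

Input is 9 dB above T (since output overshoot × R = input overshoot: (-3 − T)·1.5 = 0 − T gives T = -9 dB).
Check: -9 + (0 − (-9))/1.5 = -9 + 6 = -3 dB. ✓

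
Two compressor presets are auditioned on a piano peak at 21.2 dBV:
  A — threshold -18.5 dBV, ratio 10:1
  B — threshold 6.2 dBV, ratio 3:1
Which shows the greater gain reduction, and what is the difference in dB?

A: GR = 39.7 − 39.7/10 = 35.73 dB.
B: GR = 15 − 15/3 = 10 dB.
Difference: 25.73 dB in favour of A.

A, by 25.73 dB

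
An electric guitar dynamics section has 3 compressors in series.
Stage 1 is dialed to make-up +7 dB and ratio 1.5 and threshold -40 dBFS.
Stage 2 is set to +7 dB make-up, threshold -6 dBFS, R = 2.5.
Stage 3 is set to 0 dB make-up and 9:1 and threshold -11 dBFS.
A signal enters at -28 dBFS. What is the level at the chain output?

Stage 1: 12 dB above -40 dBFS, reduced 1.5:1 to 8 dB above → -32 dBFS; +7 dB make-up → -25 dBFS.
Stage 2: -25 dBFS is at or below the -6 dBFS threshold — no compression; make-up brings it to -18 dBFS.
Stage 3: below threshold (-18 ≤ -11); passes unchanged; output -18 dBFS.

-18 dBFS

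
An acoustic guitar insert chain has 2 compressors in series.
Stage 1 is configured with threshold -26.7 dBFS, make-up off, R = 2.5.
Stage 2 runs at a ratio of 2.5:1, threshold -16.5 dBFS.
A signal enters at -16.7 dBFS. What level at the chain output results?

Stage 1: -16.7 dBFS is 10 dB over -26.7 dBFS; at 2.5:1 that becomes 4 dB over, giving -22.7 dBFS.
Stage 2: -22.7 dBFS is at or below the -16.5 dBFS threshold — no compression; output -22.7 dBFS.

-22.7 dBFS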